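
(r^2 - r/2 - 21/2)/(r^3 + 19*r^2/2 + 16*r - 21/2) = (2*r - 7)/(2*r^2 + 13*r - 7)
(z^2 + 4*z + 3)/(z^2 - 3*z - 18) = (z + 1)/(z - 6)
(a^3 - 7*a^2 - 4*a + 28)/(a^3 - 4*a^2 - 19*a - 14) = (a - 2)/(a + 1)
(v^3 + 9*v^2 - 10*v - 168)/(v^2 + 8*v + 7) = (v^2 + 2*v - 24)/(v + 1)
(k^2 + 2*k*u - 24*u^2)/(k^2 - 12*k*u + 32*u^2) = (-k - 6*u)/(-k + 8*u)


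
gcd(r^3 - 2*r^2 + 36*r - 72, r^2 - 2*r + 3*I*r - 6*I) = r - 2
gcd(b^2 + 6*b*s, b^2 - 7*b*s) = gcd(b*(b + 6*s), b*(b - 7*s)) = b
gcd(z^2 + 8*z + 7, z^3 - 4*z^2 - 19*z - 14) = z + 1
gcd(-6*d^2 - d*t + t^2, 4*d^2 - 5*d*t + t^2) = 1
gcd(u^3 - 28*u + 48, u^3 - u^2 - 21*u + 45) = 1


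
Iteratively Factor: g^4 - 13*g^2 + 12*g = (g + 4)*(g^3 - 4*g^2 + 3*g) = g*(g + 4)*(g^2 - 4*g + 3) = g*(g - 1)*(g + 4)*(g - 3)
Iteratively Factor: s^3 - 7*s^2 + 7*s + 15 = (s - 3)*(s^2 - 4*s - 5) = (s - 5)*(s - 3)*(s + 1)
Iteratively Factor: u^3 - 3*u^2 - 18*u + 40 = (u - 2)*(u^2 - u - 20) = (u - 5)*(u - 2)*(u + 4)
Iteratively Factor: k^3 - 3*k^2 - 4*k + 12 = (k - 2)*(k^2 - k - 6) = (k - 3)*(k - 2)*(k + 2)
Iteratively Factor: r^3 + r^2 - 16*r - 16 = (r + 1)*(r^2 - 16) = (r + 1)*(r + 4)*(r - 4)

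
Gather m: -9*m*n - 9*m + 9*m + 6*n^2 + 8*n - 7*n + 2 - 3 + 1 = -9*m*n + 6*n^2 + n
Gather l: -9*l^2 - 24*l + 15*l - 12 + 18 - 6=-9*l^2 - 9*l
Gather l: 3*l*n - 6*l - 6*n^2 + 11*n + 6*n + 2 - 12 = l*(3*n - 6) - 6*n^2 + 17*n - 10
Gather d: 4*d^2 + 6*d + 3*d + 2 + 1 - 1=4*d^2 + 9*d + 2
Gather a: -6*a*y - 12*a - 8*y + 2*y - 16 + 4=a*(-6*y - 12) - 6*y - 12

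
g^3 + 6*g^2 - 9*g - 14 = (g - 2)*(g + 1)*(g + 7)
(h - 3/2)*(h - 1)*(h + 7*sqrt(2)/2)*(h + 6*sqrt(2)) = h^4 - 5*h^3/2 + 19*sqrt(2)*h^3/2 - 95*sqrt(2)*h^2/4 + 87*h^2/2 - 105*h + 57*sqrt(2)*h/4 + 63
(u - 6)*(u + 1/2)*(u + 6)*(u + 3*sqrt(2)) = u^4 + u^3/2 + 3*sqrt(2)*u^3 - 36*u^2 + 3*sqrt(2)*u^2/2 - 108*sqrt(2)*u - 18*u - 54*sqrt(2)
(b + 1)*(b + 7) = b^2 + 8*b + 7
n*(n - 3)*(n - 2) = n^3 - 5*n^2 + 6*n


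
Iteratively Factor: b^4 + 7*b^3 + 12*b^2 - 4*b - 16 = (b - 1)*(b^3 + 8*b^2 + 20*b + 16) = (b - 1)*(b + 2)*(b^2 + 6*b + 8) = (b - 1)*(b + 2)*(b + 4)*(b + 2)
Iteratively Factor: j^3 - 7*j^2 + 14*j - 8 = (j - 1)*(j^2 - 6*j + 8) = (j - 4)*(j - 1)*(j - 2)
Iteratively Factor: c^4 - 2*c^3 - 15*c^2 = (c)*(c^3 - 2*c^2 - 15*c) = c*(c + 3)*(c^2 - 5*c) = c*(c - 5)*(c + 3)*(c)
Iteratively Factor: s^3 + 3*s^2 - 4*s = (s)*(s^2 + 3*s - 4) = s*(s - 1)*(s + 4)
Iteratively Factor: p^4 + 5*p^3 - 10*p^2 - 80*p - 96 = (p - 4)*(p^3 + 9*p^2 + 26*p + 24) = (p - 4)*(p + 3)*(p^2 + 6*p + 8) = (p - 4)*(p + 3)*(p + 4)*(p + 2)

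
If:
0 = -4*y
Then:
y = 0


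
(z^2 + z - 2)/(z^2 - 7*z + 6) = (z + 2)/(z - 6)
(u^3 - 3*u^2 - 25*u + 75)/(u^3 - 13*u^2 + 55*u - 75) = (u + 5)/(u - 5)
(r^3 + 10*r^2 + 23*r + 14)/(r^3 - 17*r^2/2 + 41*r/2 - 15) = 2*(r^3 + 10*r^2 + 23*r + 14)/(2*r^3 - 17*r^2 + 41*r - 30)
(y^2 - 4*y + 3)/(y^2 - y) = (y - 3)/y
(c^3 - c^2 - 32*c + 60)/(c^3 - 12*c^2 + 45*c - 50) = (c + 6)/(c - 5)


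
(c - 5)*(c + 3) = c^2 - 2*c - 15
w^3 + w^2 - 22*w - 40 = (w - 5)*(w + 2)*(w + 4)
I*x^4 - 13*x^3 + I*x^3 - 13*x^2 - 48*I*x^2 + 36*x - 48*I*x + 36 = (x + I)*(x + 6*I)^2*(I*x + I)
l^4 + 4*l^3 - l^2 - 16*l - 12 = (l - 2)*(l + 1)*(l + 2)*(l + 3)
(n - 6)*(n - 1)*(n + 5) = n^3 - 2*n^2 - 29*n + 30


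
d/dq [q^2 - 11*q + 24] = 2*q - 11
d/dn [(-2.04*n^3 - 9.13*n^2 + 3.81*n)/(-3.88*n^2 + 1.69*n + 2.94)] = (7.9152*n^4 - 6.8952*n^3 - 18.6397*n^2 - 53.6844*n + 11.2014)/(15.0544*n^4 - 13.1144*n^3 - 19.9583*n^2 + 9.9372*n + 8.6436)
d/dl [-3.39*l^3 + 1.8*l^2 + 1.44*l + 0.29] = -10.17*l^2 + 3.6*l + 1.44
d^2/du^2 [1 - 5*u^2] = -10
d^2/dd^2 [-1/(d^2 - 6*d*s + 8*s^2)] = 2*(d^2 - 6*d*s + 8*s^2 - 4*(d - 3*s)^2)/(d^2 - 6*d*s + 8*s^2)^3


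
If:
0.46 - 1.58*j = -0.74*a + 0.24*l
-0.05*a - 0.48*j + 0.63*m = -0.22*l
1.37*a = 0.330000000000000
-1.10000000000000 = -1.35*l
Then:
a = 0.24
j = 0.28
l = 0.81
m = -0.05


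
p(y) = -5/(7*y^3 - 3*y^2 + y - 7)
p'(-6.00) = 0.00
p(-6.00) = 0.00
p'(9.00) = 0.00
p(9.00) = 0.00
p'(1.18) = 51.19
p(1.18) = -3.32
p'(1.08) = 263.02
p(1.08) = 8.32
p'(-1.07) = 0.39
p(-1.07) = 0.25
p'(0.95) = 9.38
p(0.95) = 1.81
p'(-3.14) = 0.02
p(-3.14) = 0.02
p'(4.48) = 0.01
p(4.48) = -0.01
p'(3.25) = 0.02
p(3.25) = -0.02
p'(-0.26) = 0.35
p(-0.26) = 0.66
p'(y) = -5*(-21*y^2 + 6*y - 1)/(7*y^3 - 3*y^2 + y - 7)^2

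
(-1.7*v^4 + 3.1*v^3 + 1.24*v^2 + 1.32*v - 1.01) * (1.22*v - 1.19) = -2.074*v^5 + 5.805*v^4 - 2.1762*v^3 + 0.1348*v^2 - 2.803*v + 1.2019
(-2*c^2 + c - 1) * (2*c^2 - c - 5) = -4*c^4 + 4*c^3 + 7*c^2 - 4*c + 5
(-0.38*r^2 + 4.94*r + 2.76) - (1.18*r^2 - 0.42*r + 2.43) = -1.56*r^2 + 5.36*r + 0.33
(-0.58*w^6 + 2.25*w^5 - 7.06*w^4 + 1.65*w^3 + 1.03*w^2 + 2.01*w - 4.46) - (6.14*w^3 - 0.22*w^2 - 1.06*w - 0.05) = -0.58*w^6 + 2.25*w^5 - 7.06*w^4 - 4.49*w^3 + 1.25*w^2 + 3.07*w - 4.41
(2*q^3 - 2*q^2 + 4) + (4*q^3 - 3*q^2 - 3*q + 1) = 6*q^3 - 5*q^2 - 3*q + 5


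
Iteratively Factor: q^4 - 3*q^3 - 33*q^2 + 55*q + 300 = (q - 5)*(q^3 + 2*q^2 - 23*q - 60) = (q - 5)*(q + 4)*(q^2 - 2*q - 15) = (q - 5)^2*(q + 4)*(q + 3)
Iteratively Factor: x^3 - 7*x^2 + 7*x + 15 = (x - 3)*(x^2 - 4*x - 5) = (x - 5)*(x - 3)*(x + 1)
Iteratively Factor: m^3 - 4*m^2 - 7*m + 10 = (m + 2)*(m^2 - 6*m + 5) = (m - 5)*(m + 2)*(m - 1)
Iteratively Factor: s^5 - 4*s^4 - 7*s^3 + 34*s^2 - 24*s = (s - 4)*(s^4 - 7*s^2 + 6*s) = (s - 4)*(s - 2)*(s^3 + 2*s^2 - 3*s) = s*(s - 4)*(s - 2)*(s^2 + 2*s - 3) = s*(s - 4)*(s - 2)*(s - 1)*(s + 3)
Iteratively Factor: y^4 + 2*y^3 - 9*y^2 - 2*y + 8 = (y + 4)*(y^3 - 2*y^2 - y + 2) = (y - 1)*(y + 4)*(y^2 - y - 2) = (y - 2)*(y - 1)*(y + 4)*(y + 1)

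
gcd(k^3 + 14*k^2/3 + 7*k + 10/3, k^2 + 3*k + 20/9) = k + 5/3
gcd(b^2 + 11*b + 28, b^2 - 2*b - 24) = b + 4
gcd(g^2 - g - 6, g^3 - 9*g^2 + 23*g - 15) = g - 3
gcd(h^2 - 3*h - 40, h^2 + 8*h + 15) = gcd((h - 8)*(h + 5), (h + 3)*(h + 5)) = h + 5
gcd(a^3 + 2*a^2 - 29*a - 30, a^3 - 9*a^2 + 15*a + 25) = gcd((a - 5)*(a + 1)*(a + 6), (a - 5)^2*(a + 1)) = a^2 - 4*a - 5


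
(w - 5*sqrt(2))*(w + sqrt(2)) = w^2 - 4*sqrt(2)*w - 10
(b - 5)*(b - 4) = b^2 - 9*b + 20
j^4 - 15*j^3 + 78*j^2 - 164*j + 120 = (j - 6)*(j - 5)*(j - 2)^2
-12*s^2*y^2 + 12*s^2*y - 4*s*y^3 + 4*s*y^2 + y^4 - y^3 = y*(-6*s + y)*(2*s + y)*(y - 1)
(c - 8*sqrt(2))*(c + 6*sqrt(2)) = c^2 - 2*sqrt(2)*c - 96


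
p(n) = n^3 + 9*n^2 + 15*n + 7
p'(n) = 3*n^2 + 18*n + 15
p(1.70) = 63.42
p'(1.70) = 54.27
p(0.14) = 9.28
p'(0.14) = 17.58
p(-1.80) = 3.33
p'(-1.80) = -7.68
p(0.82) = 25.90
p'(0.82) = 31.78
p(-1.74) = 2.88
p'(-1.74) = -7.24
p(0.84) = 26.54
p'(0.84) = 32.24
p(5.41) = 509.90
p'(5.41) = 200.18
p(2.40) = 108.66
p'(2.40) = 75.48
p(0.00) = 7.00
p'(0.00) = 15.00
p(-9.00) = -128.00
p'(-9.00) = 96.00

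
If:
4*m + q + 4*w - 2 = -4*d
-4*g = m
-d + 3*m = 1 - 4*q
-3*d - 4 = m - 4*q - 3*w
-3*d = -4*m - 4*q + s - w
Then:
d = 67/42 - 103*w/42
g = 65/168 - 83*w/168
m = 83*w/42 - 65/42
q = 38/21 - 44*w/21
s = 331*w/42 - 157/42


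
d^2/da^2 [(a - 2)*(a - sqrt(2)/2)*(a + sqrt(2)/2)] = 6*a - 4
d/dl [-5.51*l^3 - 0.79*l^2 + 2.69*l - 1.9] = -16.53*l^2 - 1.58*l + 2.69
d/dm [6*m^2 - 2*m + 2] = 12*m - 2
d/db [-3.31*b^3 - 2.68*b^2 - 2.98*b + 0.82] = -9.93*b^2 - 5.36*b - 2.98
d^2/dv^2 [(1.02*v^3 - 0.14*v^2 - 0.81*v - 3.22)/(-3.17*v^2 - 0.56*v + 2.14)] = (-1.4210854715202e-14*v^5 + 3.5527136788005e-15*v^4 + 1.303466*v^3 + 207.177348*v^2 + 39.23898*v + 48.930952)/(31.855013*v^6 + 16.882152*v^5 - 61.531602*v^4 - 22.617952*v^3 + 41.538684*v^2 + 7.693728*v - 9.800344)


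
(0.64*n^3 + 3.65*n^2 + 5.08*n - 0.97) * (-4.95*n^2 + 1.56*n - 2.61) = -3.168*n^5 - 17.0691*n^4 - 21.1224*n^3 + 3.1998*n^2 - 14.772*n + 2.5317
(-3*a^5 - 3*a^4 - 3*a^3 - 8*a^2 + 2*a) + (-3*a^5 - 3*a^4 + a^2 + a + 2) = -6*a^5 - 6*a^4 - 3*a^3 - 7*a^2 + 3*a + 2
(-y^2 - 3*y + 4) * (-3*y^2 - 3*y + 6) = 3*y^4 + 12*y^3 - 9*y^2 - 30*y + 24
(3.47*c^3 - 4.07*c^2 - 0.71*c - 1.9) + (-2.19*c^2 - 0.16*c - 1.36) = 3.47*c^3 - 6.26*c^2 - 0.87*c - 3.26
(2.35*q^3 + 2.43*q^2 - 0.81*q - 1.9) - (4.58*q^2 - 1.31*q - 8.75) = 2.35*q^3 - 2.15*q^2 + 0.5*q + 6.85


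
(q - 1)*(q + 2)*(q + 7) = q^3 + 8*q^2 + 5*q - 14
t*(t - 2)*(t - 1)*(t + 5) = t^4 + 2*t^3 - 13*t^2 + 10*t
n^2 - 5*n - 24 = (n - 8)*(n + 3)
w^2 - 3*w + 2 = (w - 2)*(w - 1)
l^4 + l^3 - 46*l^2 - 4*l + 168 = (l - 6)*(l - 2)*(l + 2)*(l + 7)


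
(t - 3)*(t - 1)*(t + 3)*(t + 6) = t^4 + 5*t^3 - 15*t^2 - 45*t + 54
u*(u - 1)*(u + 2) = u^3 + u^2 - 2*u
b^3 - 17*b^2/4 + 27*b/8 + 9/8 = (b - 3)*(b - 3/2)*(b + 1/4)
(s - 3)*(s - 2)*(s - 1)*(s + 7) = s^4 + s^3 - 31*s^2 + 71*s - 42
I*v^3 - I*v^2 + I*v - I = (v - I)*(v + I)*(I*v - I)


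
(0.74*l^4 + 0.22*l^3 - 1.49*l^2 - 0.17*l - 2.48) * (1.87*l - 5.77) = 1.3838*l^5 - 3.8584*l^4 - 4.0557*l^3 + 8.2794*l^2 - 3.6567*l + 14.3096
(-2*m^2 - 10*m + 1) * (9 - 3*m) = 6*m^3 + 12*m^2 - 93*m + 9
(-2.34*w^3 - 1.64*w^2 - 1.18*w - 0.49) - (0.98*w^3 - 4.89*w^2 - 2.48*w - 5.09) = -3.32*w^3 + 3.25*w^2 + 1.3*w + 4.6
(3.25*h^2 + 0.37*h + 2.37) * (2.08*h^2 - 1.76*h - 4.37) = 6.76*h^4 - 4.9504*h^3 - 9.9241*h^2 - 5.7881*h - 10.3569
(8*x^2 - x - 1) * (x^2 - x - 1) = 8*x^4 - 9*x^3 - 8*x^2 + 2*x + 1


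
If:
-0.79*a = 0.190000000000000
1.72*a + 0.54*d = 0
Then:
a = -0.24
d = 0.77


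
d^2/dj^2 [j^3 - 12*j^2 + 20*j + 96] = 6*j - 24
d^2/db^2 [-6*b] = 0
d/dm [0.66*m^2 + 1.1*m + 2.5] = 1.32*m + 1.1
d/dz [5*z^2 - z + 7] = 10*z - 1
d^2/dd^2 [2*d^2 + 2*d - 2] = 4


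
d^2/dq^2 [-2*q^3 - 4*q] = -12*q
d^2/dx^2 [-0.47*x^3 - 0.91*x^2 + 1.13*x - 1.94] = -2.82*x - 1.82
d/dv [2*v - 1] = 2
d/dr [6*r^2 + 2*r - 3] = 12*r + 2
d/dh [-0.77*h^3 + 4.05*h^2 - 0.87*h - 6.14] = -2.31*h^2 + 8.1*h - 0.87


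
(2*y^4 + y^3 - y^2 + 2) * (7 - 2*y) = -4*y^5 + 12*y^4 + 9*y^3 - 7*y^2 - 4*y + 14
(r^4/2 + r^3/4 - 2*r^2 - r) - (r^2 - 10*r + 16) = r^4/2 + r^3/4 - 3*r^2 + 9*r - 16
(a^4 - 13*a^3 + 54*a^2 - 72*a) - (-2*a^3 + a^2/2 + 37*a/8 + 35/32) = a^4 - 11*a^3 + 107*a^2/2 - 613*a/8 - 35/32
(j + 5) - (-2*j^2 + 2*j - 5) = 2*j^2 - j + 10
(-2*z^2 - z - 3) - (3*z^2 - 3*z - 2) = -5*z^2 + 2*z - 1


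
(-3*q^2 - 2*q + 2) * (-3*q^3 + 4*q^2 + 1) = 9*q^5 - 6*q^4 - 14*q^3 + 5*q^2 - 2*q + 2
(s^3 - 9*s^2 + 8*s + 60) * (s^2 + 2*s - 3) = s^5 - 7*s^4 - 13*s^3 + 103*s^2 + 96*s - 180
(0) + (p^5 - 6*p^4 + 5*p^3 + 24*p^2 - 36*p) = p^5 - 6*p^4 + 5*p^3 + 24*p^2 - 36*p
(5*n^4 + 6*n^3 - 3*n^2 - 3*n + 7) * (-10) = -50*n^4 - 60*n^3 + 30*n^2 + 30*n - 70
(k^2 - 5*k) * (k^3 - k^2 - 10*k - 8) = k^5 - 6*k^4 - 5*k^3 + 42*k^2 + 40*k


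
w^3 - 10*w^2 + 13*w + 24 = (w - 8)*(w - 3)*(w + 1)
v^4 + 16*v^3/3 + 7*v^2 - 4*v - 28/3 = (v - 1)*(v + 2)^2*(v + 7/3)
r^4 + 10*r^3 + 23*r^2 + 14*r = r*(r + 1)*(r + 2)*(r + 7)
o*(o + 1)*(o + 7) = o^3 + 8*o^2 + 7*o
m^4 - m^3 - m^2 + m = m*(m - 1)^2*(m + 1)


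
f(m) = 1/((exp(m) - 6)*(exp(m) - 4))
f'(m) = -exp(m)/((exp(m) - 6)*(exp(m) - 4)^2) - exp(m)/((exp(m) - 6)^2*(exp(m) - 4))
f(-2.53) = 0.04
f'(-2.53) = 0.00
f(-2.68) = 0.04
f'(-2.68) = 0.00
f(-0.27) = 0.06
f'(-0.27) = 0.02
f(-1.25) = 0.05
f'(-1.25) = 0.01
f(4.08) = 0.00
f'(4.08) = -0.00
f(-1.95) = 0.04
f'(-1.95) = 0.00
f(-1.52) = 0.05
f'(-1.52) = 0.00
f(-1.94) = 0.04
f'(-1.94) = 0.00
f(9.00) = 0.00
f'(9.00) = 0.00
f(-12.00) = 0.04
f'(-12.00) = 0.00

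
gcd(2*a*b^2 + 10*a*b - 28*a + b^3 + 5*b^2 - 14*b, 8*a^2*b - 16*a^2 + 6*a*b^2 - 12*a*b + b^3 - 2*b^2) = 2*a*b - 4*a + b^2 - 2*b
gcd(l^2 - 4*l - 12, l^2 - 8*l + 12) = l - 6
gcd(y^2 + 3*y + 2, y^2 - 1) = y + 1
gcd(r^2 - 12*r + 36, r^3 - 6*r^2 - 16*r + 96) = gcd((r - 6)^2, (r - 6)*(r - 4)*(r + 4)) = r - 6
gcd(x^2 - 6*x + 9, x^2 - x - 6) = x - 3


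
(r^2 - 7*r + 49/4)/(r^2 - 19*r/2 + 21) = (r - 7/2)/(r - 6)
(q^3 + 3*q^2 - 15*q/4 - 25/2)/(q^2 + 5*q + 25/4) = q - 2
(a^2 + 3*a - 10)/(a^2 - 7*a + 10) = (a + 5)/(a - 5)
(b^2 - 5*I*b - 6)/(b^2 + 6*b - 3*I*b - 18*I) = (b - 2*I)/(b + 6)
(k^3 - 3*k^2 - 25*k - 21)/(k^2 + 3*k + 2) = (k^2 - 4*k - 21)/(k + 2)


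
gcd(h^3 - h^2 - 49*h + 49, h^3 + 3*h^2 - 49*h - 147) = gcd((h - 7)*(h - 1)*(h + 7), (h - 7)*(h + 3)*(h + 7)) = h^2 - 49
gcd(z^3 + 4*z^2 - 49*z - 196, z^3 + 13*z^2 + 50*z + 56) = z^2 + 11*z + 28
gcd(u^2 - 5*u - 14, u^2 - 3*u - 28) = u - 7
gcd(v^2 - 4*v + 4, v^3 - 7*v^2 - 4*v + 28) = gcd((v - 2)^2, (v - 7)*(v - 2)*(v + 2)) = v - 2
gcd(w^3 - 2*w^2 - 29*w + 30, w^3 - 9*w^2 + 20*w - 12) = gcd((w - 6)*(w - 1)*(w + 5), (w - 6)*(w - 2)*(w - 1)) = w^2 - 7*w + 6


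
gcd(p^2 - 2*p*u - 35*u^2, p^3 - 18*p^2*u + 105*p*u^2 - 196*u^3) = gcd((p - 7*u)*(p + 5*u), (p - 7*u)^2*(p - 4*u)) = p - 7*u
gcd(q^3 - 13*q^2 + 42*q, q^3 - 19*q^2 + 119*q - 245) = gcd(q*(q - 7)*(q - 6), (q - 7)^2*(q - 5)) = q - 7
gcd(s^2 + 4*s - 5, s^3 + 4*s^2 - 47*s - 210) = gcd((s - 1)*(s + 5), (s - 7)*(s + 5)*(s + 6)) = s + 5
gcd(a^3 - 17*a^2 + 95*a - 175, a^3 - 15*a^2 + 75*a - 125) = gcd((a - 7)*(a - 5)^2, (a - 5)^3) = a^2 - 10*a + 25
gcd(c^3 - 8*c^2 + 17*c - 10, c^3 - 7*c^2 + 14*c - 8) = c^2 - 3*c + 2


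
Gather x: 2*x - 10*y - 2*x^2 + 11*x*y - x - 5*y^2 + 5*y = -2*x^2 + x*(11*y + 1) - 5*y^2 - 5*y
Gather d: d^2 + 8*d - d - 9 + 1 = d^2 + 7*d - 8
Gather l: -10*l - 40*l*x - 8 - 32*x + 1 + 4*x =l*(-40*x - 10) - 28*x - 7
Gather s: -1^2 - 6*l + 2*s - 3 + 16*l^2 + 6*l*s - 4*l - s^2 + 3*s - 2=16*l^2 - 10*l - s^2 + s*(6*l + 5) - 6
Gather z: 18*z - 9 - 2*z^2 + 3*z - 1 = -2*z^2 + 21*z - 10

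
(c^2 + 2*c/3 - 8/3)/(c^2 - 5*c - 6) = (-3*c^2 - 2*c + 8)/(3*(-c^2 + 5*c + 6))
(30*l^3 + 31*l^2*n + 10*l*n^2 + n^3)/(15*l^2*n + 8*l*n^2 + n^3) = (2*l + n)/n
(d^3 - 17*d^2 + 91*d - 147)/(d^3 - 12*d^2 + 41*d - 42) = (d - 7)/(d - 2)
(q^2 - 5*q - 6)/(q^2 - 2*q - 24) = (q + 1)/(q + 4)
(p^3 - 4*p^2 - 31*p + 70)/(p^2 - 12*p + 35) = (p^2 + 3*p - 10)/(p - 5)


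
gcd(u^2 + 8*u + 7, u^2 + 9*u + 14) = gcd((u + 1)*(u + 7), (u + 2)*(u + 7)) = u + 7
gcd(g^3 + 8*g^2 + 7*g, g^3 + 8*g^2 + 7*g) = g^3 + 8*g^2 + 7*g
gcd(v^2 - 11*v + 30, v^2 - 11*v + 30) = v^2 - 11*v + 30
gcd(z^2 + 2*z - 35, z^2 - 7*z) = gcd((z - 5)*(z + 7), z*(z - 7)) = 1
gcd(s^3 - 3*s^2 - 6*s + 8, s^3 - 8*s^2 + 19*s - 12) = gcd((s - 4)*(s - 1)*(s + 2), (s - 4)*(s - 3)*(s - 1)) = s^2 - 5*s + 4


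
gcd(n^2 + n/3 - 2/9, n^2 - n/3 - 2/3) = n + 2/3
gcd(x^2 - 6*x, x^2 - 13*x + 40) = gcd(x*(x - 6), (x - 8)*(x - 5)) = 1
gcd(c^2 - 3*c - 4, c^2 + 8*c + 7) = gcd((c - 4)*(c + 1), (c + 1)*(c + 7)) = c + 1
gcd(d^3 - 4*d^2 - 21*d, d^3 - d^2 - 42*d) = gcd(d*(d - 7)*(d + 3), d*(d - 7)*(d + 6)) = d^2 - 7*d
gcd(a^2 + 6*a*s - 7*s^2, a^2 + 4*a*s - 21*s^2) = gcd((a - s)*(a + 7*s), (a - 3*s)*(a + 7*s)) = a + 7*s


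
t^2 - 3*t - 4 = (t - 4)*(t + 1)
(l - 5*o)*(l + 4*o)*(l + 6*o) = l^3 + 5*l^2*o - 26*l*o^2 - 120*o^3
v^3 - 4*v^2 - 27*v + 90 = (v - 6)*(v - 3)*(v + 5)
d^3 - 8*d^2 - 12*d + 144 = (d - 6)^2*(d + 4)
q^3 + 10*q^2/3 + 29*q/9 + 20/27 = (q + 1/3)*(q + 4/3)*(q + 5/3)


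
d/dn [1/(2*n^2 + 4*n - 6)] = (-n - 1)/(n^2 + 2*n - 3)^2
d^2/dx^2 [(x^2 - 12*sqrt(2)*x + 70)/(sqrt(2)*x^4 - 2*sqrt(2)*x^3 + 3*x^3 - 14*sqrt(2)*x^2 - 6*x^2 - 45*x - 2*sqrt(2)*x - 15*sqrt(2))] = 2*(6*x^8 - 135*sqrt(2)*x^7 - 12*x^7 + 378*sqrt(2)*x^6 + 869*x^6 - 2880*x^5 + 3816*sqrt(2)*x^5 - 10584*sqrt(2)*x^4 - 10839*x^4 - 33687*sqrt(2)*x^3 + 17958*x^3 + 68070*x^2 + 56970*sqrt(2)*x^2 + 62340*x + 159390*sqrt(2)*x + 7020*sqrt(2) + 129560)/(2*sqrt(2)*x^12 - 12*sqrt(2)*x^11 + 18*x^11 - 108*x^10 - 33*sqrt(2)*x^10 - 531*x^9 + 146*sqrt(2)*x^9 - 66*sqrt(2)*x^8 + 2718*x^8 + 2778*sqrt(2)*x^7 + 6849*x^7 - 13572*x^6 + 8498*sqrt(2)*x^6 - 38886*sqrt(2)*x^5 - 30159*x^5 - 95106*sqrt(2)*x^4 - 81954*x^4 - 203715*x^3 - 44206*sqrt(2)*x^3 - 110385*sqrt(2)*x^2 - 24300*x^2 - 60750*x - 2700*sqrt(2)*x - 6750*sqrt(2))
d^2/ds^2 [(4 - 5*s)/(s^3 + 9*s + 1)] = 6*(-3*(5*s - 4)*(s^2 + 3)^2 + (5*s^2 + s*(5*s - 4) + 15)*(s^3 + 9*s + 1))/(s^3 + 9*s + 1)^3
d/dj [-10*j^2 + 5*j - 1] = 5 - 20*j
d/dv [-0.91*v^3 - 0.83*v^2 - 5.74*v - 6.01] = -2.73*v^2 - 1.66*v - 5.74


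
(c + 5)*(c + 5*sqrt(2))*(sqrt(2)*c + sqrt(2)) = sqrt(2)*c^3 + 6*sqrt(2)*c^2 + 10*c^2 + 5*sqrt(2)*c + 60*c + 50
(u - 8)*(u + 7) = u^2 - u - 56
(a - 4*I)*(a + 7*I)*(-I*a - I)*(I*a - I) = a^4 + 3*I*a^3 + 27*a^2 - 3*I*a - 28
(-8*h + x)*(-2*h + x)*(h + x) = 16*h^3 + 6*h^2*x - 9*h*x^2 + x^3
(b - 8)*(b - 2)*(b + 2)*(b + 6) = b^4 - 2*b^3 - 52*b^2 + 8*b + 192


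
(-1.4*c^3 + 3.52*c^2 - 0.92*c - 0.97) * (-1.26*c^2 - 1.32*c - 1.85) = 1.764*c^5 - 2.5872*c^4 - 0.8972*c^3 - 4.0754*c^2 + 2.9824*c + 1.7945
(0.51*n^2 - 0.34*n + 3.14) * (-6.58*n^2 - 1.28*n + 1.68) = -3.3558*n^4 + 1.5844*n^3 - 19.3692*n^2 - 4.5904*n + 5.2752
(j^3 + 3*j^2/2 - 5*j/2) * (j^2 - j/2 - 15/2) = j^5 + j^4 - 43*j^3/4 - 10*j^2 + 75*j/4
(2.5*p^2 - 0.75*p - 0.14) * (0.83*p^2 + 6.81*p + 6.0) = 2.075*p^4 + 16.4025*p^3 + 9.7763*p^2 - 5.4534*p - 0.84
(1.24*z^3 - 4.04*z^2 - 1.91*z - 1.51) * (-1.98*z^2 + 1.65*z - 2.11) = -2.4552*z^5 + 10.0452*z^4 - 5.5006*z^3 + 8.3627*z^2 + 1.5386*z + 3.1861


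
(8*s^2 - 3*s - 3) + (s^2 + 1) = 9*s^2 - 3*s - 2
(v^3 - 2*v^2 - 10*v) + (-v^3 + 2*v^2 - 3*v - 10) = -13*v - 10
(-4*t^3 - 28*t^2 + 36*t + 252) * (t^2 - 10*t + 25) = -4*t^5 + 12*t^4 + 216*t^3 - 808*t^2 - 1620*t + 6300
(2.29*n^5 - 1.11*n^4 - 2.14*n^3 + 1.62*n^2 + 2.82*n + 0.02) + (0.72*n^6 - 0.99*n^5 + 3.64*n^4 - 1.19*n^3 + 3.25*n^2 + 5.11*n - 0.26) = 0.72*n^6 + 1.3*n^5 + 2.53*n^4 - 3.33*n^3 + 4.87*n^2 + 7.93*n - 0.24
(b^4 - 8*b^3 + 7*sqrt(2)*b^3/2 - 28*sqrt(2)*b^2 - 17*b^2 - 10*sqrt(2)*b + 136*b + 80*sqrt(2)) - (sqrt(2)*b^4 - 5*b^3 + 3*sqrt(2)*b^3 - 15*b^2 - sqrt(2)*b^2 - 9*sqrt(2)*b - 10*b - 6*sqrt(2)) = -sqrt(2)*b^4 + b^4 - 3*b^3 + sqrt(2)*b^3/2 - 27*sqrt(2)*b^2 - 2*b^2 - sqrt(2)*b + 146*b + 86*sqrt(2)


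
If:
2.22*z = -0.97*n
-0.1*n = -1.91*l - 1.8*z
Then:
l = -1.06223349705835*z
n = -2.28865979381443*z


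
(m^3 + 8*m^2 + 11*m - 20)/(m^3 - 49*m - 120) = (m^2 + 3*m - 4)/(m^2 - 5*m - 24)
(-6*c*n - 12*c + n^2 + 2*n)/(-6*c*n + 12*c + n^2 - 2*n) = (n + 2)/(n - 2)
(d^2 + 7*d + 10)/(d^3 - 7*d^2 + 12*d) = (d^2 + 7*d + 10)/(d*(d^2 - 7*d + 12))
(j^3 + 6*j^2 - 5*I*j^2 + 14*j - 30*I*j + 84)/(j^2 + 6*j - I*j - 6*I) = (j^2 - 5*I*j + 14)/(j - I)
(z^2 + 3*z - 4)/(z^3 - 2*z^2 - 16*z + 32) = (z - 1)/(z^2 - 6*z + 8)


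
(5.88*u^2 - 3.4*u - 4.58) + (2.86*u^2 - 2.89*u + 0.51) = 8.74*u^2 - 6.29*u - 4.07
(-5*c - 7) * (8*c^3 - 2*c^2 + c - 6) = -40*c^4 - 46*c^3 + 9*c^2 + 23*c + 42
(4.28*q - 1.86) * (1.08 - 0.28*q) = -1.1984*q^2 + 5.1432*q - 2.0088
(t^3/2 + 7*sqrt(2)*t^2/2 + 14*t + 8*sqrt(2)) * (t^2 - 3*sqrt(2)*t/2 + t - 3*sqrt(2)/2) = t^5/2 + t^4/2 + 11*sqrt(2)*t^4/4 + 7*t^3/2 + 11*sqrt(2)*t^3/4 - 13*sqrt(2)*t^2 + 7*t^2/2 - 24*t - 13*sqrt(2)*t - 24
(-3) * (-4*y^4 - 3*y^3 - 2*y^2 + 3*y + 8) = 12*y^4 + 9*y^3 + 6*y^2 - 9*y - 24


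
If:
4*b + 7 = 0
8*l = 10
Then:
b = -7/4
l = 5/4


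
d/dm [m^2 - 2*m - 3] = 2*m - 2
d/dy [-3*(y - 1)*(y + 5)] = -6*y - 12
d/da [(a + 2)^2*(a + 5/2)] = (a + 2)*(3*a + 7)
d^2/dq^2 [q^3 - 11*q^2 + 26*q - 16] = 6*q - 22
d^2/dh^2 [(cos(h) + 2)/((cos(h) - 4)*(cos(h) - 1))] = (-(1 - cos(2*h))^2/4 + 11*cos(h)/2 + 20*cos(2*h) - 7*cos(3*h)/2 - 103)/((cos(h) - 4)^3*(cos(h) - 1)^2)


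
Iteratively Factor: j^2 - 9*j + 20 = (j - 4)*(j - 5)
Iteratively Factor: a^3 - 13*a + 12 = (a + 4)*(a^2 - 4*a + 3) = (a - 3)*(a + 4)*(a - 1)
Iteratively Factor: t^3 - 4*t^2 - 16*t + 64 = (t - 4)*(t^2 - 16) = (t - 4)^2*(t + 4)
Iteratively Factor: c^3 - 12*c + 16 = (c + 4)*(c^2 - 4*c + 4) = (c - 2)*(c + 4)*(c - 2)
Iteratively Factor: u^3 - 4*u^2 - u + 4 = (u - 4)*(u^2 - 1) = (u - 4)*(u + 1)*(u - 1)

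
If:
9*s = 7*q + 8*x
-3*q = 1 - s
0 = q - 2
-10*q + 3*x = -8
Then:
No Solution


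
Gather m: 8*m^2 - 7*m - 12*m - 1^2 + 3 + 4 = 8*m^2 - 19*m + 6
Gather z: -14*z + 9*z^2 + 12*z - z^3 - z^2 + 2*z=-z^3 + 8*z^2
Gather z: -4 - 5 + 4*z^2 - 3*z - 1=4*z^2 - 3*z - 10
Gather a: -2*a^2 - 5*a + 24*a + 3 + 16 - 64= -2*a^2 + 19*a - 45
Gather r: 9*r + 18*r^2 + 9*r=18*r^2 + 18*r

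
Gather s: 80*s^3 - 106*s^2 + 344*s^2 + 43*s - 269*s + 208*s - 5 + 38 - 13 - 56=80*s^3 + 238*s^2 - 18*s - 36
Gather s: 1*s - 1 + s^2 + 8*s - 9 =s^2 + 9*s - 10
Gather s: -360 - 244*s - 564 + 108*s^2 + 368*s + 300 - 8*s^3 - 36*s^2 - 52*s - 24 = -8*s^3 + 72*s^2 + 72*s - 648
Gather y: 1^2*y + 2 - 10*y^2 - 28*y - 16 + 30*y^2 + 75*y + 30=20*y^2 + 48*y + 16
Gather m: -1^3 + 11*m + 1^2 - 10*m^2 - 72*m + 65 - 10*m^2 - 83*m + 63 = -20*m^2 - 144*m + 128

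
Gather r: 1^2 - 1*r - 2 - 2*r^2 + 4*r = -2*r^2 + 3*r - 1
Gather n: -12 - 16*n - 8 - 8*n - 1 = -24*n - 21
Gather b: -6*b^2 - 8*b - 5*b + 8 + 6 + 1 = -6*b^2 - 13*b + 15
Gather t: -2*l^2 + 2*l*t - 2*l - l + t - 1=-2*l^2 - 3*l + t*(2*l + 1) - 1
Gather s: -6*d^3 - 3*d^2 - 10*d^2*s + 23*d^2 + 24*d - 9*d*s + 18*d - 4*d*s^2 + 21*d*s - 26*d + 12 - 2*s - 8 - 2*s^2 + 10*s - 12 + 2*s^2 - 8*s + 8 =-6*d^3 + 20*d^2 - 4*d*s^2 + 16*d + s*(-10*d^2 + 12*d)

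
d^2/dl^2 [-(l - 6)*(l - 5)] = -2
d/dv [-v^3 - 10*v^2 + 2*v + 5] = -3*v^2 - 20*v + 2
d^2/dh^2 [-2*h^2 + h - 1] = -4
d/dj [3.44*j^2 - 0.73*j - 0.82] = 6.88*j - 0.73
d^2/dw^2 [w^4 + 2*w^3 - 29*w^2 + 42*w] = 12*w^2 + 12*w - 58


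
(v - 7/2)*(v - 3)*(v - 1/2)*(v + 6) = v^4 - v^3 - 113*v^2/4 + 309*v/4 - 63/2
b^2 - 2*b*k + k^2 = (b - k)^2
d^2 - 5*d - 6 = (d - 6)*(d + 1)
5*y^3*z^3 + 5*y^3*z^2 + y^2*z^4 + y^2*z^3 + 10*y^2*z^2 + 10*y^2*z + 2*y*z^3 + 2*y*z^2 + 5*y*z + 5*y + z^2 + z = (5*y + z)*(z + 1)*(y*z + 1)^2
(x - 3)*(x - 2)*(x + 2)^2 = x^4 - x^3 - 10*x^2 + 4*x + 24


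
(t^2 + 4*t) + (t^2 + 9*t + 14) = 2*t^2 + 13*t + 14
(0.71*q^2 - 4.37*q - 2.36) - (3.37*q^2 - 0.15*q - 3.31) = -2.66*q^2 - 4.22*q + 0.95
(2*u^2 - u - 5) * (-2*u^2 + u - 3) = -4*u^4 + 4*u^3 + 3*u^2 - 2*u + 15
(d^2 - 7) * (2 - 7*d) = -7*d^3 + 2*d^2 + 49*d - 14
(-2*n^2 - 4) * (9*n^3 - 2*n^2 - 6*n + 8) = -18*n^5 + 4*n^4 - 24*n^3 - 8*n^2 + 24*n - 32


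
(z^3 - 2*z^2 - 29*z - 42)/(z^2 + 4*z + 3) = (z^2 - 5*z - 14)/(z + 1)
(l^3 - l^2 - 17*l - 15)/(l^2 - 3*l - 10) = (l^2 + 4*l + 3)/(l + 2)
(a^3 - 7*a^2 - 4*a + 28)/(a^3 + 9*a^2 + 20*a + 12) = (a^2 - 9*a + 14)/(a^2 + 7*a + 6)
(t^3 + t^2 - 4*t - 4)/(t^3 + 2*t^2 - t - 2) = (t - 2)/(t - 1)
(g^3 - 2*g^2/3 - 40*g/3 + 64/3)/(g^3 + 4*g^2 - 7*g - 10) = (3*g^2 + 4*g - 32)/(3*(g^2 + 6*g + 5))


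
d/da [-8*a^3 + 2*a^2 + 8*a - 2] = -24*a^2 + 4*a + 8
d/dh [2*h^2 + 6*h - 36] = 4*h + 6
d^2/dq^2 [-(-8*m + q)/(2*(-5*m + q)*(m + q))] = ((-8*m + q)*(m + q)^2 + (-8*m + q)*(5*m - q)^2 + (m + q)^2*(5*m - q) - (m + q)*(5*m - q)^2 + (m + q)*(5*m - q)*(8*m - q))/((m + q)^3*(5*m - q)^3)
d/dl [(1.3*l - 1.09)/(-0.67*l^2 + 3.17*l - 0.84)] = (0.871*l^2 - 1.4606*l + 2.3633)/(0.4489*l^4 - 4.2478*l^3 + 11.1745*l^2 - 5.3256*l + 0.7056)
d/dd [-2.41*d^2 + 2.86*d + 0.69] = 2.86 - 4.82*d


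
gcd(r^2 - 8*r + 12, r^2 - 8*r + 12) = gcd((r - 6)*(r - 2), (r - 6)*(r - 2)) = r^2 - 8*r + 12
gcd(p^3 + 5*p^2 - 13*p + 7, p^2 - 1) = p - 1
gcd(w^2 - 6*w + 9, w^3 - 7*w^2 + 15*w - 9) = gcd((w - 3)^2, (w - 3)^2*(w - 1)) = w^2 - 6*w + 9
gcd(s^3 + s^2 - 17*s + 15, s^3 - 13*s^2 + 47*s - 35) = s - 1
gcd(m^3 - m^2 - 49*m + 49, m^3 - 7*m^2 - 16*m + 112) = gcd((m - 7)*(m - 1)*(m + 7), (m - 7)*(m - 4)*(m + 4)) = m - 7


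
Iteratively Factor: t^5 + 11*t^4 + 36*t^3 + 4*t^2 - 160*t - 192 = (t + 2)*(t^4 + 9*t^3 + 18*t^2 - 32*t - 96) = (t + 2)*(t + 3)*(t^3 + 6*t^2 - 32) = (t + 2)*(t + 3)*(t + 4)*(t^2 + 2*t - 8) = (t - 2)*(t + 2)*(t + 3)*(t + 4)*(t + 4)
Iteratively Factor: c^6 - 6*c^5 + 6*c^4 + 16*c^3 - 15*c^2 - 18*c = (c - 3)*(c^5 - 3*c^4 - 3*c^3 + 7*c^2 + 6*c) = (c - 3)^2*(c^4 - 3*c^2 - 2*c) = c*(c - 3)^2*(c^3 - 3*c - 2) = c*(c - 3)^2*(c + 1)*(c^2 - c - 2) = c*(c - 3)^2*(c - 2)*(c + 1)*(c + 1)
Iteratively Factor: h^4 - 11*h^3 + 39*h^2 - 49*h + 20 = (h - 5)*(h^3 - 6*h^2 + 9*h - 4) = (h - 5)*(h - 1)*(h^2 - 5*h + 4) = (h - 5)*(h - 4)*(h - 1)*(h - 1)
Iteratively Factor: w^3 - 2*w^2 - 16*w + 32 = (w + 4)*(w^2 - 6*w + 8) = (w - 2)*(w + 4)*(w - 4)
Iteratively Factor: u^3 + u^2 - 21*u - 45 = (u + 3)*(u^2 - 2*u - 15) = (u + 3)^2*(u - 5)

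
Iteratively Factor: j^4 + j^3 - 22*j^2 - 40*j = (j + 2)*(j^3 - j^2 - 20*j) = (j - 5)*(j + 2)*(j^2 + 4*j) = j*(j - 5)*(j + 2)*(j + 4)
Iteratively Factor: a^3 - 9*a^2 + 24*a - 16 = (a - 4)*(a^2 - 5*a + 4) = (a - 4)^2*(a - 1)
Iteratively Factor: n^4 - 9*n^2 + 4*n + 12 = (n + 3)*(n^3 - 3*n^2 + 4) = (n + 1)*(n + 3)*(n^2 - 4*n + 4) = (n - 2)*(n + 1)*(n + 3)*(n - 2)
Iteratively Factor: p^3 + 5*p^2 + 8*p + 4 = (p + 2)*(p^2 + 3*p + 2) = (p + 1)*(p + 2)*(p + 2)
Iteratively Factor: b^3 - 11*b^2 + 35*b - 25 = (b - 5)*(b^2 - 6*b + 5) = (b - 5)*(b - 1)*(b - 5)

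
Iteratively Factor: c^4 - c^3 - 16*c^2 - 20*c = (c + 2)*(c^3 - 3*c^2 - 10*c) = (c - 5)*(c + 2)*(c^2 + 2*c) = c*(c - 5)*(c + 2)*(c + 2)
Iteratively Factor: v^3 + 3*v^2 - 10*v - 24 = (v + 4)*(v^2 - v - 6) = (v - 3)*(v + 4)*(v + 2)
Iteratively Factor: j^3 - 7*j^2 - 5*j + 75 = (j - 5)*(j^2 - 2*j - 15) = (j - 5)*(j + 3)*(j - 5)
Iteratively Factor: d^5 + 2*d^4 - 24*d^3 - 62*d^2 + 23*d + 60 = (d - 5)*(d^4 + 7*d^3 + 11*d^2 - 7*d - 12) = (d - 5)*(d + 1)*(d^3 + 6*d^2 + 5*d - 12) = (d - 5)*(d - 1)*(d + 1)*(d^2 + 7*d + 12) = (d - 5)*(d - 1)*(d + 1)*(d + 3)*(d + 4)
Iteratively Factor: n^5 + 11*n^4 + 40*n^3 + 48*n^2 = (n)*(n^4 + 11*n^3 + 40*n^2 + 48*n) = n*(n + 3)*(n^3 + 8*n^2 + 16*n) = n*(n + 3)*(n + 4)*(n^2 + 4*n) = n^2*(n + 3)*(n + 4)*(n + 4)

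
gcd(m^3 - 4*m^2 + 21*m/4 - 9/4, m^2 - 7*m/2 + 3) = m - 3/2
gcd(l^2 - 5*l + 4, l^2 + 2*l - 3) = l - 1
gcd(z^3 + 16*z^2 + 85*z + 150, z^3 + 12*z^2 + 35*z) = z + 5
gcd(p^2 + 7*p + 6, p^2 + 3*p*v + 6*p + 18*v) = p + 6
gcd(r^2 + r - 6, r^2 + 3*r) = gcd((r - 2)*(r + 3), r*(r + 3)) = r + 3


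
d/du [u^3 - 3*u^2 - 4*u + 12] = 3*u^2 - 6*u - 4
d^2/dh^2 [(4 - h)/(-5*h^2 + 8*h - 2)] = 2*((28 - 15*h)*(5*h^2 - 8*h + 2) + 4*(h - 4)*(5*h - 4)^2)/(5*h^2 - 8*h + 2)^3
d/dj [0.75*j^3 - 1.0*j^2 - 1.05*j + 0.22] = 2.25*j^2 - 2.0*j - 1.05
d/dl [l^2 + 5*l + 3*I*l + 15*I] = 2*l + 5 + 3*I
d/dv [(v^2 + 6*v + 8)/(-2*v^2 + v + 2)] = (13*v^2 + 36*v + 4)/(4*v^4 - 4*v^3 - 7*v^2 + 4*v + 4)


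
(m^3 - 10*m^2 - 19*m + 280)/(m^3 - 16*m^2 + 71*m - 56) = (m + 5)/(m - 1)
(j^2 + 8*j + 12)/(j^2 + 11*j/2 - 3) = 2*(j + 2)/(2*j - 1)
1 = 1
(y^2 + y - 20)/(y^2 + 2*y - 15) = (y - 4)/(y - 3)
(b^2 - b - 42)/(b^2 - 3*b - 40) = (-b^2 + b + 42)/(-b^2 + 3*b + 40)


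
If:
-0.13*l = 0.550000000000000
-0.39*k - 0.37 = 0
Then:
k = -0.95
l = -4.23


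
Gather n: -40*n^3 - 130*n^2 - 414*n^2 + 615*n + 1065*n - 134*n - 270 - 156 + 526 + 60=-40*n^3 - 544*n^2 + 1546*n + 160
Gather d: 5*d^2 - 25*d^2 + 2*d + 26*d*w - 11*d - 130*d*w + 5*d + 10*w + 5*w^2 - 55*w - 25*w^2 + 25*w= -20*d^2 + d*(-104*w - 4) - 20*w^2 - 20*w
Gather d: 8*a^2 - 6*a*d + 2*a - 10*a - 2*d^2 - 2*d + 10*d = 8*a^2 - 8*a - 2*d^2 + d*(8 - 6*a)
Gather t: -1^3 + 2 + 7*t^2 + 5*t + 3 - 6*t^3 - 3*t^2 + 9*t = -6*t^3 + 4*t^2 + 14*t + 4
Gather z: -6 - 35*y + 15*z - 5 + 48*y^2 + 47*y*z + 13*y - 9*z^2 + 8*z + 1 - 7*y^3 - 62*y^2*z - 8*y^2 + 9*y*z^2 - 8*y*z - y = -7*y^3 + 40*y^2 - 23*y + z^2*(9*y - 9) + z*(-62*y^2 + 39*y + 23) - 10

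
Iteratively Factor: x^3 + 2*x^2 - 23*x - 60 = (x + 3)*(x^2 - x - 20) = (x + 3)*(x + 4)*(x - 5)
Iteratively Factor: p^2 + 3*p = (p)*(p + 3)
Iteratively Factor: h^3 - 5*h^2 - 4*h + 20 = (h + 2)*(h^2 - 7*h + 10) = (h - 2)*(h + 2)*(h - 5)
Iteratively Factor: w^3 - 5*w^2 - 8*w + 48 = (w - 4)*(w^2 - w - 12) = (w - 4)^2*(w + 3)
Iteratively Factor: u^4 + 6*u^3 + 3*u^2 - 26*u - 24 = (u + 1)*(u^3 + 5*u^2 - 2*u - 24) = (u + 1)*(u + 4)*(u^2 + u - 6) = (u - 2)*(u + 1)*(u + 4)*(u + 3)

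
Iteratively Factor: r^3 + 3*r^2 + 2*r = (r + 2)*(r^2 + r) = r*(r + 2)*(r + 1)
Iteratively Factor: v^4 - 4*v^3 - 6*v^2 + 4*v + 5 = (v - 5)*(v^3 + v^2 - v - 1) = (v - 5)*(v - 1)*(v^2 + 2*v + 1) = (v - 5)*(v - 1)*(v + 1)*(v + 1)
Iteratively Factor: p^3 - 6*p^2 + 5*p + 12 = (p - 3)*(p^2 - 3*p - 4) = (p - 4)*(p - 3)*(p + 1)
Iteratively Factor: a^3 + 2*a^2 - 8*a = (a - 2)*(a^2 + 4*a) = a*(a - 2)*(a + 4)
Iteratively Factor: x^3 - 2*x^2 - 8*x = (x - 4)*(x^2 + 2*x) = x*(x - 4)*(x + 2)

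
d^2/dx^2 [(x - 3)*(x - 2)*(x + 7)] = 6*x + 4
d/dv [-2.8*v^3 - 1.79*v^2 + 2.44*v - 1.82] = -8.4*v^2 - 3.58*v + 2.44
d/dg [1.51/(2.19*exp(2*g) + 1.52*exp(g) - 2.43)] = (-6.6138*exp(g) - 2.2952)*exp(g)/(2.19*exp(2*g) + 1.52*exp(g) - 2.43)^2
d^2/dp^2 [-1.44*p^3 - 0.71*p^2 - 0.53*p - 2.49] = -8.64*p - 1.42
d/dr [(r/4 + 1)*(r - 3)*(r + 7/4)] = 3*r^2/4 + 11*r/8 - 41/16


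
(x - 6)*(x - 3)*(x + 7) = x^3 - 2*x^2 - 45*x + 126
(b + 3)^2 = b^2 + 6*b + 9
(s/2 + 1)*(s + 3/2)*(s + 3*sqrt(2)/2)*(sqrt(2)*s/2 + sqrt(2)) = sqrt(2)*s^4/4 + 3*s^3/4 + 11*sqrt(2)*s^3/8 + 5*sqrt(2)*s^2/2 + 33*s^2/8 + 3*sqrt(2)*s/2 + 15*s/2 + 9/2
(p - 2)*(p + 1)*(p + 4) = p^3 + 3*p^2 - 6*p - 8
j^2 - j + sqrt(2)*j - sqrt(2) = (j - 1)*(j + sqrt(2))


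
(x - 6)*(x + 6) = x^2 - 36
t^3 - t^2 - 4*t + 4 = (t - 2)*(t - 1)*(t + 2)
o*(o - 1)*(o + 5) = o^3 + 4*o^2 - 5*o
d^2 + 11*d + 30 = (d + 5)*(d + 6)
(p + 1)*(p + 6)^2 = p^3 + 13*p^2 + 48*p + 36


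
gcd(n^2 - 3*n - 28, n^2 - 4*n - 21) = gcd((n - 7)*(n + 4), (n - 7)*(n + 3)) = n - 7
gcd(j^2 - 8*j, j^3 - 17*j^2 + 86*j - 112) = j - 8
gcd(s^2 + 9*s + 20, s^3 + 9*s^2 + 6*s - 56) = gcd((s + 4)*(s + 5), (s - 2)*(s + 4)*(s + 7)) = s + 4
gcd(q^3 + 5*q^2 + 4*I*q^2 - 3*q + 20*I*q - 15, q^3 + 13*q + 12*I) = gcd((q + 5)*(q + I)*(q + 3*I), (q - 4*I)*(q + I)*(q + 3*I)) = q^2 + 4*I*q - 3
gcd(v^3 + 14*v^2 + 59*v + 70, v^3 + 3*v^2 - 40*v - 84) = v^2 + 9*v + 14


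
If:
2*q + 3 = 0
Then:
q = -3/2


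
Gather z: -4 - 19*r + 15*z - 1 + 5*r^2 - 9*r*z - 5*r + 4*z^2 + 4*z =5*r^2 - 24*r + 4*z^2 + z*(19 - 9*r) - 5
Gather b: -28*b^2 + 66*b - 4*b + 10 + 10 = -28*b^2 + 62*b + 20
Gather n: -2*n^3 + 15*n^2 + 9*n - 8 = -2*n^3 + 15*n^2 + 9*n - 8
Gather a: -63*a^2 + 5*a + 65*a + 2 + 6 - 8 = -63*a^2 + 70*a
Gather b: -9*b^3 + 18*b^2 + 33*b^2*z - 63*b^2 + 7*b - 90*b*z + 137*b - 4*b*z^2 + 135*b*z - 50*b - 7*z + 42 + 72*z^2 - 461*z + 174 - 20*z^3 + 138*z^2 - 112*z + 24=-9*b^3 + b^2*(33*z - 45) + b*(-4*z^2 + 45*z + 94) - 20*z^3 + 210*z^2 - 580*z + 240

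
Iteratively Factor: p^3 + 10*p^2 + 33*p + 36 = (p + 3)*(p^2 + 7*p + 12) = (p + 3)*(p + 4)*(p + 3)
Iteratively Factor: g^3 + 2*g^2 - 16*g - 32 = (g - 4)*(g^2 + 6*g + 8) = (g - 4)*(g + 2)*(g + 4)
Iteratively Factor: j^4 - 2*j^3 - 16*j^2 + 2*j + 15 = (j + 1)*(j^3 - 3*j^2 - 13*j + 15) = (j - 1)*(j + 1)*(j^2 - 2*j - 15) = (j - 1)*(j + 1)*(j + 3)*(j - 5)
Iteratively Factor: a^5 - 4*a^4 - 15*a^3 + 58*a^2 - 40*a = (a - 1)*(a^4 - 3*a^3 - 18*a^2 + 40*a) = a*(a - 1)*(a^3 - 3*a^2 - 18*a + 40) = a*(a - 5)*(a - 1)*(a^2 + 2*a - 8) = a*(a - 5)*(a - 1)*(a + 4)*(a - 2)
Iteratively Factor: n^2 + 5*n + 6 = (n + 3)*(n + 2)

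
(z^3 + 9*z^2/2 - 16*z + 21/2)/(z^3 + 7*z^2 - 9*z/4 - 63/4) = 2*(z - 1)/(2*z + 3)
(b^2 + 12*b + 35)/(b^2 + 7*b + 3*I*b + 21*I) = (b + 5)/(b + 3*I)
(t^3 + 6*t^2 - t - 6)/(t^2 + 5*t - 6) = t + 1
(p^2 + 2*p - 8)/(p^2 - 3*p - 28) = (p - 2)/(p - 7)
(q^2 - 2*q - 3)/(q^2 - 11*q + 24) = (q + 1)/(q - 8)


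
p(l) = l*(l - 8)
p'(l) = 2*l - 8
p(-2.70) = 28.89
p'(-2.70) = -13.40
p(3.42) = -15.66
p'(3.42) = -1.16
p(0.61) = -4.51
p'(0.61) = -6.78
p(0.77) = -5.57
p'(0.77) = -6.46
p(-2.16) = 21.95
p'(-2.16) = -12.32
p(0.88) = -6.27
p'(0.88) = -6.24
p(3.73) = -15.93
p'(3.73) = -0.54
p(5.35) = -14.18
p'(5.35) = 2.70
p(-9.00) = 153.00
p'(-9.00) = -26.00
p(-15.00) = 345.00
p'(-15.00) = -38.00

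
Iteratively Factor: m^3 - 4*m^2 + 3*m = (m - 3)*(m^2 - m) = m*(m - 3)*(m - 1)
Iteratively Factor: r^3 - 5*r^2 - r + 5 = (r - 1)*(r^2 - 4*r - 5) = (r - 1)*(r + 1)*(r - 5)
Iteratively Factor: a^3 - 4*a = (a - 2)*(a^2 + 2*a) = a*(a - 2)*(a + 2)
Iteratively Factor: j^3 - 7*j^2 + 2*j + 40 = (j + 2)*(j^2 - 9*j + 20) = (j - 4)*(j + 2)*(j - 5)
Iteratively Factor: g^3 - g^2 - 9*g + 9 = (g - 3)*(g^2 + 2*g - 3) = (g - 3)*(g + 3)*(g - 1)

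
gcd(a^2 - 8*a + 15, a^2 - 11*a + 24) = a - 3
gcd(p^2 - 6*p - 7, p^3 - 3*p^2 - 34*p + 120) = 1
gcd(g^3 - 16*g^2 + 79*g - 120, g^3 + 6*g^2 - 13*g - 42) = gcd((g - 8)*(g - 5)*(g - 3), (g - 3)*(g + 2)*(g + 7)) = g - 3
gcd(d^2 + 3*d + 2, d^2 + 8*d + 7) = d + 1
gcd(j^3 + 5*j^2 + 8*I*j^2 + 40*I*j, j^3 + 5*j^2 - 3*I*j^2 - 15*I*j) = j^2 + 5*j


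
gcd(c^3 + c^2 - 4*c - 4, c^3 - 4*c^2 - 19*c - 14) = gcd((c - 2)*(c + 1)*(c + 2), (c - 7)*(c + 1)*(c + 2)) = c^2 + 3*c + 2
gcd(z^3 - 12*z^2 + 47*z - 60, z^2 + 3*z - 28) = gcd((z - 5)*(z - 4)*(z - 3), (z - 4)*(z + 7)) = z - 4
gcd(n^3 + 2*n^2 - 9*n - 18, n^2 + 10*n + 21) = n + 3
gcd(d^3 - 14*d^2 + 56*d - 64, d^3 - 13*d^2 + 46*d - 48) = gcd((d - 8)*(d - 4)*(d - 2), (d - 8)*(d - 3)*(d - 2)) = d^2 - 10*d + 16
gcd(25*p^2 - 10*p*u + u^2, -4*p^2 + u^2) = 1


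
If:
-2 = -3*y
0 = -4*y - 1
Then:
No Solution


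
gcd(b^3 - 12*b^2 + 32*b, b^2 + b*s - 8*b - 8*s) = b - 8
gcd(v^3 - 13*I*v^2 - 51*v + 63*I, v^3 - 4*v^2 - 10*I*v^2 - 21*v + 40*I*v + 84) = v^2 - 10*I*v - 21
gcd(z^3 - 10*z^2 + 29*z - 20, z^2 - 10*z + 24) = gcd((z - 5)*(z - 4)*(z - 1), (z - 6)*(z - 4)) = z - 4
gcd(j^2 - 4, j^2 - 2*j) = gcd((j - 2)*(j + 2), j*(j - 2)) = j - 2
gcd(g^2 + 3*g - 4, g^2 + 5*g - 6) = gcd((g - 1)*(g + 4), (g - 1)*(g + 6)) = g - 1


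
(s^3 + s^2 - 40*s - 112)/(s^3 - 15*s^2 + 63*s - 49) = (s^2 + 8*s + 16)/(s^2 - 8*s + 7)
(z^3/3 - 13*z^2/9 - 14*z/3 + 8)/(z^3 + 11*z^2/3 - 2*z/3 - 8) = (z - 6)/(3*(z + 2))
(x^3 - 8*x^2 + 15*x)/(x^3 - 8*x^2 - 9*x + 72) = x*(x - 5)/(x^2 - 5*x - 24)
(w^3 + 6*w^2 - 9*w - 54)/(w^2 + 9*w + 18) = w - 3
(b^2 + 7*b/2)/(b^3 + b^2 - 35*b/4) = 2/(2*b - 5)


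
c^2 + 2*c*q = c*(c + 2*q)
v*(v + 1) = v^2 + v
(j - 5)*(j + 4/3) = j^2 - 11*j/3 - 20/3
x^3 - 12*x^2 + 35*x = x*(x - 7)*(x - 5)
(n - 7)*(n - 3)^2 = n^3 - 13*n^2 + 51*n - 63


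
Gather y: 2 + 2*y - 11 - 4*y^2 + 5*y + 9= -4*y^2 + 7*y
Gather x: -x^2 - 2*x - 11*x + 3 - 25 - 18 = -x^2 - 13*x - 40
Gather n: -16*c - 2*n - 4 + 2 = -16*c - 2*n - 2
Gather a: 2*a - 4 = 2*a - 4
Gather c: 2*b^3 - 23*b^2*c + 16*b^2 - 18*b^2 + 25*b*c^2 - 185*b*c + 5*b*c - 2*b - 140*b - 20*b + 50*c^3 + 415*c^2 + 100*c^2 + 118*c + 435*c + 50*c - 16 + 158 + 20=2*b^3 - 2*b^2 - 162*b + 50*c^3 + c^2*(25*b + 515) + c*(-23*b^2 - 180*b + 603) + 162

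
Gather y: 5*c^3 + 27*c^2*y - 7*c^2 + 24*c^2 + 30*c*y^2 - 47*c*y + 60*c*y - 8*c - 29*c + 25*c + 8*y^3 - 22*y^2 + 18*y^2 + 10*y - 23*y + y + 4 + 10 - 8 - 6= 5*c^3 + 17*c^2 - 12*c + 8*y^3 + y^2*(30*c - 4) + y*(27*c^2 + 13*c - 12)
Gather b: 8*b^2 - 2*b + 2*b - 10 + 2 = 8*b^2 - 8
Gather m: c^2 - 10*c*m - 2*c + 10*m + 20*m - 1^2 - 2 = c^2 - 2*c + m*(30 - 10*c) - 3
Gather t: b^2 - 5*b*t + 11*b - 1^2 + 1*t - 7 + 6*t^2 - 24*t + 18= b^2 + 11*b + 6*t^2 + t*(-5*b - 23) + 10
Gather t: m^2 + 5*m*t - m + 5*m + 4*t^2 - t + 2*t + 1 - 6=m^2 + 4*m + 4*t^2 + t*(5*m + 1) - 5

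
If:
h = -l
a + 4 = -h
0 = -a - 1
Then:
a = -1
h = -3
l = 3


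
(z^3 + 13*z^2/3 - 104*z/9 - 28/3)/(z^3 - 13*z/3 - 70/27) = 3*(z + 6)/(3*z + 5)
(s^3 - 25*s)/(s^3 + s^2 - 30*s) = (s + 5)/(s + 6)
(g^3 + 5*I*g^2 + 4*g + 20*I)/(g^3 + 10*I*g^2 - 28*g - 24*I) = (g^2 + 3*I*g + 10)/(g^2 + 8*I*g - 12)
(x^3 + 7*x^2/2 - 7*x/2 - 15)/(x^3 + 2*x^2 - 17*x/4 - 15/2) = 2*(x + 3)/(2*x + 3)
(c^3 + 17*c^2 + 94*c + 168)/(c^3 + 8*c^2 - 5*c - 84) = (c + 6)/(c - 3)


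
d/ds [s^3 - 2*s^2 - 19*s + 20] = 3*s^2 - 4*s - 19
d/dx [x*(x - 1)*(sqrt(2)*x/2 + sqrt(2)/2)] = sqrt(2)*(3*x^2 - 1)/2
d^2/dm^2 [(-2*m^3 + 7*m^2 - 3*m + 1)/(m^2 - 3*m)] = 6*(m^2 - 3*m + 3)/(m^3*(m^3 - 9*m^2 + 27*m - 27))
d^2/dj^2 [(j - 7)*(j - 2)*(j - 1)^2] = 12*j^2 - 66*j + 66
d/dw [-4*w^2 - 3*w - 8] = -8*w - 3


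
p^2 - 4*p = p*(p - 4)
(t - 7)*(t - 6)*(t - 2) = t^3 - 15*t^2 + 68*t - 84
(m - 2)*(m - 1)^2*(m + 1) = m^4 - 3*m^3 + m^2 + 3*m - 2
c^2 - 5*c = c*(c - 5)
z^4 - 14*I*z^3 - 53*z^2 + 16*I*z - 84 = (z - 7*I)*(z - 6*I)*(z - 2*I)*(z + I)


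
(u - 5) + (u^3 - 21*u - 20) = u^3 - 20*u - 25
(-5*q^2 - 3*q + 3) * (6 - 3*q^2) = 15*q^4 + 9*q^3 - 39*q^2 - 18*q + 18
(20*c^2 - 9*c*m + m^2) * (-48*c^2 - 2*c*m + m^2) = -960*c^4 + 392*c^3*m - 10*c^2*m^2 - 11*c*m^3 + m^4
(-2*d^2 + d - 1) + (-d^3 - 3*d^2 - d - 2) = -d^3 - 5*d^2 - 3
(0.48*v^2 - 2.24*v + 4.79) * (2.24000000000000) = 1.0752*v^2 - 5.0176*v + 10.7296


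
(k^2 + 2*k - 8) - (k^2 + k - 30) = k + 22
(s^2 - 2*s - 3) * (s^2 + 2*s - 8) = s^4 - 15*s^2 + 10*s + 24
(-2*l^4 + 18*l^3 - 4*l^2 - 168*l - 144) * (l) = -2*l^5 + 18*l^4 - 4*l^3 - 168*l^2 - 144*l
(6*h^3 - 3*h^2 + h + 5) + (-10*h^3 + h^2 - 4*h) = -4*h^3 - 2*h^2 - 3*h + 5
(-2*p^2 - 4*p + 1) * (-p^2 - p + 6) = 2*p^4 + 6*p^3 - 9*p^2 - 25*p + 6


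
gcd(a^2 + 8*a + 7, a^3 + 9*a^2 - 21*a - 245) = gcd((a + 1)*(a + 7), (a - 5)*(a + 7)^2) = a + 7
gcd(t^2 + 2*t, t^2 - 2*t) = t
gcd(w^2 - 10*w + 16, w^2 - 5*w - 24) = w - 8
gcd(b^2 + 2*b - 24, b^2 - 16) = b - 4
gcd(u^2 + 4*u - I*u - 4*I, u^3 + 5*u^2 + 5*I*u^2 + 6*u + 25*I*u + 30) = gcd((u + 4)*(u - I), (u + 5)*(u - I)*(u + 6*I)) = u - I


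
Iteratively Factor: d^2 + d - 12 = (d - 3)*(d + 4)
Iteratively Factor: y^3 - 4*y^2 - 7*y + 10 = (y - 5)*(y^2 + y - 2) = (y - 5)*(y + 2)*(y - 1)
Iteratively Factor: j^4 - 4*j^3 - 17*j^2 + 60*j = (j - 5)*(j^3 + j^2 - 12*j) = (j - 5)*(j - 3)*(j^2 + 4*j) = (j - 5)*(j - 3)*(j + 4)*(j)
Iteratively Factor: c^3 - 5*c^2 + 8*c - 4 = (c - 2)*(c^2 - 3*c + 2) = (c - 2)^2*(c - 1)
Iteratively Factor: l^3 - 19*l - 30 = (l + 2)*(l^2 - 2*l - 15) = (l + 2)*(l + 3)*(l - 5)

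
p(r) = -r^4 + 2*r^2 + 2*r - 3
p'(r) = -4*r^3 + 4*r + 2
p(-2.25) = -23.00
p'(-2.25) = 38.56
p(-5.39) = -799.70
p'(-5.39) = 606.80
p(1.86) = -4.33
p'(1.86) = -16.30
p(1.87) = -4.49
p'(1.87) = -16.68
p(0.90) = -0.24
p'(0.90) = 2.68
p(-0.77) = -3.71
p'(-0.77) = 0.75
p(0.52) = -1.49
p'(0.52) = 3.52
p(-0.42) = -3.52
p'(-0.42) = 0.62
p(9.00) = -6384.00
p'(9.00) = -2878.00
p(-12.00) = -20475.00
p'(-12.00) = 6866.00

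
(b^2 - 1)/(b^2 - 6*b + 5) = (b + 1)/(b - 5)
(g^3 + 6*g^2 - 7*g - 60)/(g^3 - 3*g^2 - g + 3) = (g^2 + 9*g + 20)/(g^2 - 1)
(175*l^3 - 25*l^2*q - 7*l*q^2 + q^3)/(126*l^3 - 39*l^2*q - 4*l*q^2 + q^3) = (-25*l^2 + q^2)/(-18*l^2 + 3*l*q + q^2)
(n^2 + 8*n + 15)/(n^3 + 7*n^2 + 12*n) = (n + 5)/(n*(n + 4))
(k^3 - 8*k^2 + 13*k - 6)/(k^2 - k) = k - 7 + 6/k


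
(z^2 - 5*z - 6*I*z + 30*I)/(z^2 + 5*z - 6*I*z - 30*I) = (z - 5)/(z + 5)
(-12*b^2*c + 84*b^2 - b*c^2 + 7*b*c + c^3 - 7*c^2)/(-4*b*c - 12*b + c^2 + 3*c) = (3*b*c - 21*b + c^2 - 7*c)/(c + 3)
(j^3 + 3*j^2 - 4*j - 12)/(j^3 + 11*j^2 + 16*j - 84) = (j^2 + 5*j + 6)/(j^2 + 13*j + 42)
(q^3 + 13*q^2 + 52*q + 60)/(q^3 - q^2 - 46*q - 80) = (q + 6)/(q - 8)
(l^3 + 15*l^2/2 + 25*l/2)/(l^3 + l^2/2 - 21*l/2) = (2*l^2 + 15*l + 25)/(2*l^2 + l - 21)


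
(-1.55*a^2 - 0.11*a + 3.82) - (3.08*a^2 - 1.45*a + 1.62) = -4.63*a^2 + 1.34*a + 2.2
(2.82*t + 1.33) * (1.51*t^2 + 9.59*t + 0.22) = 4.2582*t^3 + 29.0521*t^2 + 13.3751*t + 0.2926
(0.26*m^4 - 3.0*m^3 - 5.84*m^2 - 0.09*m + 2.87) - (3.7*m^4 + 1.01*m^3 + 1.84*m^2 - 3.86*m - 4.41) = -3.44*m^4 - 4.01*m^3 - 7.68*m^2 + 3.77*m + 7.28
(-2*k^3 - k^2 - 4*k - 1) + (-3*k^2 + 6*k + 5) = -2*k^3 - 4*k^2 + 2*k + 4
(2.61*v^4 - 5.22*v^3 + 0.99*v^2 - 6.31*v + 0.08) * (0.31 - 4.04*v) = -10.5444*v^5 + 21.8979*v^4 - 5.6178*v^3 + 25.7993*v^2 - 2.2793*v + 0.0248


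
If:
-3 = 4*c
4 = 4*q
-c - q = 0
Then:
No Solution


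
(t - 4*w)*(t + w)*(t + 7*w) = t^3 + 4*t^2*w - 25*t*w^2 - 28*w^3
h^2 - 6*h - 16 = (h - 8)*(h + 2)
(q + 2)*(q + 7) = q^2 + 9*q + 14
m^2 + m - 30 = (m - 5)*(m + 6)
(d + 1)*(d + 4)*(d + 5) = d^3 + 10*d^2 + 29*d + 20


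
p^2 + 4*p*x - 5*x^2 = (p - x)*(p + 5*x)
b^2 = b^2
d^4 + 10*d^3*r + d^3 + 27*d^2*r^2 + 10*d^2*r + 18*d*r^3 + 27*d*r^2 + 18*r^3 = (d + 1)*(d + r)*(d + 3*r)*(d + 6*r)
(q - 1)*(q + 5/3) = q^2 + 2*q/3 - 5/3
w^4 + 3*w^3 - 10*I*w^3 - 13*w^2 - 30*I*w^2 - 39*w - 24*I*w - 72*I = (w + 3)*(w - 8*I)*(w - 3*I)*(w + I)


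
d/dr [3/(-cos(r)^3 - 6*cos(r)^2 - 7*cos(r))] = 3*(3*sin(r)^2 - 12*cos(r) - 10)*sin(r)/((cos(r)^2 + 6*cos(r) + 7)^2*cos(r)^2)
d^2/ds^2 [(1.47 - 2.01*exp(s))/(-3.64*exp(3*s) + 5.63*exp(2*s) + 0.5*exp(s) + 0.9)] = (106.526784*exp(6*s) - 298.866204*exp(5*s) + 409.718613*exp(4*s) - 101.083242*exp(3*s) - 116.86365*exp(2*s) + 28.52196*exp(s) + 2.2896)*exp(s)/(48.228544*exp(9*s) - 223.785744*exp(8*s) + 326.255748*exp(7*s) - 152.747867*exp(6*s) + 65.84793*exp(5*s) - 79.97613*exp(4*s) - 6.4808*exp(3*s) - 14.3559*exp(2*s) - 1.215*exp(s) - 0.729)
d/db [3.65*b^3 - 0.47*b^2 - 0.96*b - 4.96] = 10.95*b^2 - 0.94*b - 0.96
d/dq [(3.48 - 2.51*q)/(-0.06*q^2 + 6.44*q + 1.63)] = (-0.1506*q^2 + 0.4176*q - 26.5025)/(0.0036*q^4 - 0.7728*q^3 + 41.278*q^2 + 20.9944*q + 2.6569)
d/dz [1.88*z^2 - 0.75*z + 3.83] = 3.76*z - 0.75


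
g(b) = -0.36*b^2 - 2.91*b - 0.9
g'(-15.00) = 7.89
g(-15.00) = -38.25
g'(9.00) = -9.39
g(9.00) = -56.25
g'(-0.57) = -2.50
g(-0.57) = 0.64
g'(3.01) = -5.08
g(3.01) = -12.92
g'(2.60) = -4.78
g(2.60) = -10.90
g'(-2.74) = -0.94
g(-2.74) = 4.37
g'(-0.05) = -2.87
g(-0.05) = -0.76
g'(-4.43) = 0.28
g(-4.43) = 4.93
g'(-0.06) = -2.87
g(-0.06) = -0.73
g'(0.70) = -3.41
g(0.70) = -3.11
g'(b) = -0.72*b - 2.91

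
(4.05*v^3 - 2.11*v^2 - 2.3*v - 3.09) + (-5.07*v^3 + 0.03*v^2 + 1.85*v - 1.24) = -1.02*v^3 - 2.08*v^2 - 0.45*v - 4.33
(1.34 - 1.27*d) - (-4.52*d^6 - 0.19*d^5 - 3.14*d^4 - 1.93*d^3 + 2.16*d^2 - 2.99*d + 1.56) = 4.52*d^6 + 0.19*d^5 + 3.14*d^4 + 1.93*d^3 - 2.16*d^2 + 1.72*d - 0.22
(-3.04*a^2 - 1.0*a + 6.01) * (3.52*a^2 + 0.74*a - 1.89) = -10.7008*a^4 - 5.7696*a^3 + 26.1608*a^2 + 6.3374*a - 11.3589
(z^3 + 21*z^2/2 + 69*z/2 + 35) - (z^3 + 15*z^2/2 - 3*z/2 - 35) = 3*z^2 + 36*z + 70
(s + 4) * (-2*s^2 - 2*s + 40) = -2*s^3 - 10*s^2 + 32*s + 160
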